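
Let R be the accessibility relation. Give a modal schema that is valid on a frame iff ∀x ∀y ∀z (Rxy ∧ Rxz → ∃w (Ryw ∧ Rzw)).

The condition is convergence. The .2 schema ◇□ψ → □◇ψ defines it.
Suppose ◇□ψ→□◇ψ is valid. Take Rxy, Rxz and set V(ψ)={w : Ryw}. Then □ψ at y so ◇□ψ at x, so □◇ψ at x, so ◇ψ at z, giving w with Rzw and Ryw.

◇□ψ → □◇ψ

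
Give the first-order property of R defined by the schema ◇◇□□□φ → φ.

∀x ∀y (xR²y → ∃w (yR³w ∧ x = w))

This is a Sahlqvist (Geach-type) schema ◇^2□^3φ → □^0◇^0φ.
First-order correspondent: ∀x ∀y (xR²y → ∃w (yR³w ∧ x = w)).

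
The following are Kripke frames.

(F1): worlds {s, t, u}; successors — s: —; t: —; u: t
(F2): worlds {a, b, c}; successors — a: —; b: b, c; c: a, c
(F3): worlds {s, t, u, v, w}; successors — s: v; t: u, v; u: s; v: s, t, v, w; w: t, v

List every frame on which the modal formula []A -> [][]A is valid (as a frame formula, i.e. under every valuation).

Frame correspondent (Sahlqvist): forall x forall y forall z (Rxy & Ryz -> Rxz) — i.e. transitivity.
(F1): holds.
(F2): fails — Rbc and Rca but not Rba.
(F3): fails — Rwt and Rtu but not Rwu.
Valid on: (F1).

(F1)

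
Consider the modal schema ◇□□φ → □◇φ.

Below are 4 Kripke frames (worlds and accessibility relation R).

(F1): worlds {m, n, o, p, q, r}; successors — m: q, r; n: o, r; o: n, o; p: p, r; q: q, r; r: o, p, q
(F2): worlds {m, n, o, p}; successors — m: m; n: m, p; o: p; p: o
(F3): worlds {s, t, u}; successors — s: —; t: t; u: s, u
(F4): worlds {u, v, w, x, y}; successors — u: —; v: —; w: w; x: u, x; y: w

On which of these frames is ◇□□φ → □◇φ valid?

(F1)

This is the axiom for a generalized confluence (Geach) condition; its first-order frame correspondent is ∀x ∀y ∀z ((xRy ∧ xRz) → ∃w (yR²w ∧ zRw)).
(F1): condition met.
(F2): fails — nRm, nRp but no w with mR²w and pRw.
(F3): fails — uRs, uRs but no w with sR²w and sRw.
(F4): fails — xRu, xRu but no t with uR²t and uRt.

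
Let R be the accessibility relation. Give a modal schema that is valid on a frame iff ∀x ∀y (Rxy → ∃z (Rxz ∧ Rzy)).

This is density; the standard corresponding axiom is C4: □□ψ → □ψ.
Suppose □□ψ→□ψ is valid. Take Rxy and set V(ψ)={w : xR²w}. Then □□ψ at x, so □ψ at x, so ψ at y, i.e. ∃z(Rxz∧Rzy).

□□ψ → □ψ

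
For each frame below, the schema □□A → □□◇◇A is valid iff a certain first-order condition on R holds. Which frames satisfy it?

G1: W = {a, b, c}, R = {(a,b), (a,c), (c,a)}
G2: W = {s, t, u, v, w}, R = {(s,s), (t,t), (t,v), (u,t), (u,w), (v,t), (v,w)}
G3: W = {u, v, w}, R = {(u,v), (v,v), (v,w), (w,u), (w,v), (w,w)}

G3

The schema corresponds to a generalized confluence (Geach) condition: ∀x ∀z (xR²z → ∃w (xR²w ∧ zR²w)).
G1: fails — cR²b but no w with cR²w and bR²w.
G2: fails — tR²w but no w* with tR²w* and wR²w*.
G3: holds.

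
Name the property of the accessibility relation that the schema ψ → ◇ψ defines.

Equivalently (dual form): □ψ → ψ.
Suppose □ψ→ψ is valid. At any x set V(ψ)={w : Rxw}. Then □ψ holds at x, so ψ holds at x, i.e. Rxx.
Conversely, on a frame with reflexivity the schema holds at every world under every valuation.
Frame condition: ∀x Rxx.

reflexivity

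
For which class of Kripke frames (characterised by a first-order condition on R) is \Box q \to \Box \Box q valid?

Transitivity

Suppose □q→□□q is valid. Take Rxy, Ryz and set V(q)={w : Rxw}. Then □q at x, so □□q at x, so □q at y, so q at z, i.e. Rxz.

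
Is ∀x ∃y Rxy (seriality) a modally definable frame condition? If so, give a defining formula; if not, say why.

Yes: it is seriality, defined by the D schema □r → ◇r.

Yes, by □r → ◇r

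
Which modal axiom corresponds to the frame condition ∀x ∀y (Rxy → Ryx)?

ψ → □◇ψ

The condition is symmetry. The B schema ψ → □◇ψ defines it.
Suppose ψ→□◇ψ is valid. Take Rxy and set V(ψ)={x}. Then ψ at x, so □◇ψ at x, so ◇ψ at y, so some z with Ryz has ψ; z=x, i.e. Ryx.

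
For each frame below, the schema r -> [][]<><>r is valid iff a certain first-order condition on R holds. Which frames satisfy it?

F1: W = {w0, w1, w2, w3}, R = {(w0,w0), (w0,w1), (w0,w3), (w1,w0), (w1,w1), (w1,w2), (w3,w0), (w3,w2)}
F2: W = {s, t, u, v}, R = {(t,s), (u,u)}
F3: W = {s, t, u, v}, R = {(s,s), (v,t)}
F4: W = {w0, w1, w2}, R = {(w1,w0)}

Frame correspondent (Sahlqvist): forall x forall z (x R^2 z -> exists w (x = w & z R^2 w)) — i.e. a generalized confluence (Geach) condition.
F1: fails — w0R²w2 but no w with w0=w and w2R²w.
F2: ✓.
F3: ✓.
F4: ✓.

F2, F3, F4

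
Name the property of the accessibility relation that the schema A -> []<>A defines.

Suppose A→□◇A is valid. Take Rxy and set V(A)={x}. Then A at x, so □◇A at x, so ◇A at y, so some z with Ryz has A; z=x, i.e. Ryx.
Conversely, any frame satisfying forall x forall y (Rxy -> Ryx) validates the schema.
So the correspondent is symmetry.

Symmetry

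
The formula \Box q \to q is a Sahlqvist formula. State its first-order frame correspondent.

reflexivity: \forall x Rxx

Suppose □q→q is valid. At any x set V(q)={w : Rxw}. Then □q holds at x, so q holds at x, i.e. Rxx.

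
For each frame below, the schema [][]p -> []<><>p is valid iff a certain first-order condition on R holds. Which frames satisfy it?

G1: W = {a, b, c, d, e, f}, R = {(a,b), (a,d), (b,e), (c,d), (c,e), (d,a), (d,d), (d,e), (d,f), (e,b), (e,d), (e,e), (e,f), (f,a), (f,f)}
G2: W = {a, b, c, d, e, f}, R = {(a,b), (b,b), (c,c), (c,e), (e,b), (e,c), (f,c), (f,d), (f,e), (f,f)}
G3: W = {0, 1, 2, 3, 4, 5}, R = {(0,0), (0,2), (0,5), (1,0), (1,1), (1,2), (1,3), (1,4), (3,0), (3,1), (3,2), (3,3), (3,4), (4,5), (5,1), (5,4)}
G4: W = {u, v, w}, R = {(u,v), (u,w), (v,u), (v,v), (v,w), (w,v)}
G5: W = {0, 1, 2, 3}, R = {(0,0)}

G1, G4, G5

This is the axiom for a generalized confluence (Geach) condition; its first-order frame correspondent is forall x forall z (xRz -> exists w (x R^2 w & z R^2 w)).
G1: ✓.
G2: fails — fRd but no w with fR²w and dR²w.
G3: fails — 0R2 but no w with 0R²w and 2R²w.
G4: ✓.
G5: ✓.
Valid on: G1, G4, G5.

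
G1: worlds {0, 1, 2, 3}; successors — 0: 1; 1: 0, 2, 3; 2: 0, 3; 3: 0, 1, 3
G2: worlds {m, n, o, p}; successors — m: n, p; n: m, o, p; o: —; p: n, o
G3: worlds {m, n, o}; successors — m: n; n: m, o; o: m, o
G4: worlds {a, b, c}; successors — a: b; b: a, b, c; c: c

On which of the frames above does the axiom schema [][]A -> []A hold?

Frame correspondent (Sahlqvist): forall x forall y (Rxy -> exists z (Rxz & Rzy)) — i.e. density.
G1: fails — R12 but no z with R1z and Rz2.
G2: fails — Rpn but no z with Rpz and Rzn.
G3: fails — Rmn but no z with Rmz and Rzn.
G4: condition met.
Valid on: G4.

G4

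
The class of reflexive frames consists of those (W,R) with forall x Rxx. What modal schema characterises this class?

This is reflexivity; the standard corresponding axiom is T: □s → s.
Suppose □s→s is valid. At any x set V(s)={w : Rxw}. Then □s holds at x, so s holds at x, i.e. Rxx.

□s → s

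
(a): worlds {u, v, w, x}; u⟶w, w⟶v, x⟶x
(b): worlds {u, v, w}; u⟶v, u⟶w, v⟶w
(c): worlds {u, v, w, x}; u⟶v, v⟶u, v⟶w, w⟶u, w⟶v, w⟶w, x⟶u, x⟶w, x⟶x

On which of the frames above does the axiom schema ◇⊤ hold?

This is the axiom for seriality; its first-order frame correspondent is ∀x ∃y Rxy.
(a): fails — world v has no successor.
(b): fails — world w has no successor.
(c): condition met.

(c)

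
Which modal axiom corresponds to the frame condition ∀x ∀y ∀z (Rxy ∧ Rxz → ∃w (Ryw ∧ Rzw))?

This is convergence; the standard corresponding axiom is .2: ◇□p → □◇p.

◇□p → □◇p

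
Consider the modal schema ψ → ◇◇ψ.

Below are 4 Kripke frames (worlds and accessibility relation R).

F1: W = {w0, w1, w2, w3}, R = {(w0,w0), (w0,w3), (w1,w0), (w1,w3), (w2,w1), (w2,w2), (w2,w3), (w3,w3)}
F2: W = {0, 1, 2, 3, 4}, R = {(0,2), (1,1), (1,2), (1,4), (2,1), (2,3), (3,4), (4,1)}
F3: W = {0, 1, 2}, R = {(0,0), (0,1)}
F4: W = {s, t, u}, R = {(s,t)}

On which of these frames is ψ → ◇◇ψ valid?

none

Frame correspondent (Sahlqvist): ∀x ∃w (x = w ∧ xR²w) — i.e. a generalized confluence (Geach) condition.
F1: fails — at w1 but no w with w1=w and w1R²w.
F2: fails — at 0 but no w with 0=w and 0R²w.
F3: fails — at 1 but no w with 1=w and 1R²w.
F4: fails — at s but no w with s=w and sR²w.
Valid on no frame.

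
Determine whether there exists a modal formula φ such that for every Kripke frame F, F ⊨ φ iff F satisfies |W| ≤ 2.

Not definable by any modal formula

Modal frame validity is preserved under disjoint unions.
Any modal formula valid on each of 3 disjoint one-world frames is valid on their disjoint union (validity is preserved under disjoint unions). Each one-world frame has |W|=1≤2, but the union has |W|=3.
So the class is not modally definable.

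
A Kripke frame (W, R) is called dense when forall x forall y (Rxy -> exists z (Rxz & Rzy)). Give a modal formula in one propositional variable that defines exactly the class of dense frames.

A defining formula is □□r → □r (the C4 axiom).
Suppose □□r→□r is valid. Take Rxy and set V(r)={w : xR²w}. Then □□r at x, so □r at x, so r at y, i.e. ∃z(Rxz∧Rzy).

□□r → □r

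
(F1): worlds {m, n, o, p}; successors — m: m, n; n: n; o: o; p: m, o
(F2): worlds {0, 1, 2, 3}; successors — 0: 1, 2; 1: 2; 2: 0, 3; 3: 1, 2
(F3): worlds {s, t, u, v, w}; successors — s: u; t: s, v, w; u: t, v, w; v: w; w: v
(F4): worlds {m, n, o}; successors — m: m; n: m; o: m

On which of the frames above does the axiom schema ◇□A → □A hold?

The schema corresponds to the Euclidean property: ∀x ∀y ∀z (Rxy ∧ Rxz → Ryz).
(F1): fails — Rmn and Rmm but not Rnm.
(F2): fails — R02 and R02 but not R22.
(F3): fails — Rsu and Rsu but not Ruu.
(F4): satisfies the condition.

(F4)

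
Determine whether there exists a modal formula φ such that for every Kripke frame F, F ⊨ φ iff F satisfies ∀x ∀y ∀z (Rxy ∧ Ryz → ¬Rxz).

Modal frame validity is preserved under surjective bounded morphisms.
The 7-cycle (worlds 0,1,2,3,4,5,6 with 0→1→2→3→4→5→6→0) is intransitive. Mapping every world to a single reflexive point • is a surjective bounded morphism; the reflexive point is not intransitive (R••∧R•• but R••).
So no modal formula (or set of formulas) defines exactly the intransitive frames.

No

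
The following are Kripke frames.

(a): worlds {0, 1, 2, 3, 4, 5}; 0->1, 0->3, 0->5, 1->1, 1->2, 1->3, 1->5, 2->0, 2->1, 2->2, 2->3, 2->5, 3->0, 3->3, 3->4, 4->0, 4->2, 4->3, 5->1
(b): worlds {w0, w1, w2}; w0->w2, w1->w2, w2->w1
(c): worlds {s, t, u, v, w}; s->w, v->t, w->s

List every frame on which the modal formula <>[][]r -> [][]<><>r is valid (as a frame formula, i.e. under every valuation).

Frame correspondent (Sahlqvist): forall x forall y forall z ((xRy & x R^2 z) -> exists w (y R^2 w & z R^2 w)) — i.e. a generalized confluence (Geach) condition.
(a): ✓.
(b): fails — w0Rw2, w0R²w1 but no w with w2R²w and w1R²w.
(c): fails — sRw, sR²s but no w* with wR²w* and sR²w*.

(a)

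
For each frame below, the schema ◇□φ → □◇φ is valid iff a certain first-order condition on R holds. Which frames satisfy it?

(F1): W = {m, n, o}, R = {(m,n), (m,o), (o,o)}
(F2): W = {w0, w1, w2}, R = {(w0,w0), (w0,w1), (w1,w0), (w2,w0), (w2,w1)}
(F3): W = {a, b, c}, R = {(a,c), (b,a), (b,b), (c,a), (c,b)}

(F2)

Frame correspondent (Sahlqvist): ∀x ∀y ∀z (Rxy ∧ Rxz → ∃w (Ryw ∧ Rzw)) — i.e. convergence.
(F1): fails — Rmo and Rmn but o and n have no common successor.
(F2): satisfies the condition.
(F3): fails — Rbb and Rba but b and a have no common successor.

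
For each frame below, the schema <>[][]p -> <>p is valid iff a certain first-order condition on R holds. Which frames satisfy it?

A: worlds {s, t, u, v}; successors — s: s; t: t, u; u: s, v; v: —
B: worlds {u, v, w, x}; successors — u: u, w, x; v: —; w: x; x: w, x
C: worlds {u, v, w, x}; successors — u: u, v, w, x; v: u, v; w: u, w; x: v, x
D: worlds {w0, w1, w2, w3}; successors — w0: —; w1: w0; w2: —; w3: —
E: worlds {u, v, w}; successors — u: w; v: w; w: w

B, C, E

This is the axiom for a generalized confluence (Geach) condition; its first-order frame correspondent is forall x forall y (xRy -> exists w (y R^2 w & xRw)).
A: fails — tRu but no w with uR²w and tRw.
B: ✓.
C: ✓.
D: fails — w1Rw0 but no w with w0R²w and w1Rw.
E: ✓.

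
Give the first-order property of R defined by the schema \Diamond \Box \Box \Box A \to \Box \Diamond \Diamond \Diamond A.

\forall x \forall y \forall z ((xRy \wedge xRz) \to \exists w (y R^3 w \wedge z R^3 w))

This is a Sahlqvist (Geach-type) schema ◇^1□^3A → □^1◇^3A.
Minimal-valuation argument: fix x; take any y with xR^1y and any z with xR^1z. Set V(A) to the set of worlds R-reachable from y in exactly 3 steps. Then □^3A holds at y, so the antecedent holds at x; validity forces ◇^3A at z, giving a w with zR^3w and yR^3w.
First-order correspondent: \forall x \forall y \forall z ((xRy \wedge xRz) \to \exists w (y R^3 w \wedge z R^3 w)).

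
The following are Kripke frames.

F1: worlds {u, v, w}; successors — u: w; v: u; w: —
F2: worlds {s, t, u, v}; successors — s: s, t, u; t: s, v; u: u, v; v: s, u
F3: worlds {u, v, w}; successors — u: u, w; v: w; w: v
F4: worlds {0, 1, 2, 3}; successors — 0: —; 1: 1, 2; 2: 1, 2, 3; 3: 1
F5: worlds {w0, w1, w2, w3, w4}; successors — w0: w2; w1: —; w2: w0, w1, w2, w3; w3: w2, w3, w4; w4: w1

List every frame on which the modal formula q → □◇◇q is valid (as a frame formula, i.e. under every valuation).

The schema corresponds to a generalized confluence (Geach) condition: ∀x ∀z (xRz → ∃w (x = w ∧ zR²w)).
F1: fails — uRw but no t with u=t and wR²t.
F2: holds.
F3: fails — uRw but no t with u=t and wR²t.
F4: holds.
F5: fails — w2Rw1 but no w with w2=w and w1R²w.

F2, F4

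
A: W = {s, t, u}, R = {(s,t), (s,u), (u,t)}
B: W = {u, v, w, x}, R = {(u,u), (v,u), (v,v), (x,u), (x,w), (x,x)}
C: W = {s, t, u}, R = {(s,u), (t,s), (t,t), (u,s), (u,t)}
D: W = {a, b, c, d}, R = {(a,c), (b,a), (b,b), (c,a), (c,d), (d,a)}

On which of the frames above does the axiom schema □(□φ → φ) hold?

none

The schema corresponds to shift-reflexivity: ∀x ∀y (Rxy → Ryy).
A: fails — Rsu but not Ruu.
B: fails — Rxw but not Rww.
C: fails — Rus but not Rss.
D: fails — Rcd but not Rdd.
Valid on no frame.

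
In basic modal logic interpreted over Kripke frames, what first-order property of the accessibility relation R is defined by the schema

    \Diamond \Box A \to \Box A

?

the Euclidean property: \forall x \forall y \forall z (Rxy \wedge Rxz \to Ryz)

This is frame-equivalent to ◇A → □◇A (substitute ¬A for A and contrapose).
Suppose ◇A→□◇A is valid. Take Rxy, Rxz and set V(A)={y}. Then ◇A at x, so □◇A at x, so ◇A at z, so some w with Rzw has A; w=y, i.e. Rzy. By symmetry of the argument, Ryz.
The converse is a direct semantic check.
So the correspondent is the Euclidean property.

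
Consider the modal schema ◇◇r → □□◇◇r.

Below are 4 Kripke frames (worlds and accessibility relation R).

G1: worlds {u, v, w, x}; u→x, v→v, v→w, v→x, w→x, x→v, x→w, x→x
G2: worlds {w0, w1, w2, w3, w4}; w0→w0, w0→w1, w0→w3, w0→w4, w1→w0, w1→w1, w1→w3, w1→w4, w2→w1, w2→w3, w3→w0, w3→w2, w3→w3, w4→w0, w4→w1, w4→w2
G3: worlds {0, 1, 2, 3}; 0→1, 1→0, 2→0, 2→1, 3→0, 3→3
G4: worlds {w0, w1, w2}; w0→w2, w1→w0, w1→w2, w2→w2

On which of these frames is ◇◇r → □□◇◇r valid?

G1, G4

This is the axiom for a generalized confluence (Geach) condition; its first-order frame correspondent is ∀x ∀y ∀z ((xR²y ∧ xR²z) → ∃w (y = w ∧ zR²w)).
G1: satisfies the condition.
G2: fails — w0R²w2, w0R²w4 but no w with w2=w and w4R²w.
G3: fails — 2R²0, 2R²1 but no w with 0=w and 1R²w.
G4: satisfies the condition.
Valid on: G1, G4.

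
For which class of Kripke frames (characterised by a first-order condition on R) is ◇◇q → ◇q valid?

This is a form of the 4 axiom.
It corresponds to transitivity: ∀x ∀y ∀z (Rxy ∧ Ryz → Rxz).

transitivity: ∀x ∀y ∀z (Rxy ∧ Ryz → Rxz)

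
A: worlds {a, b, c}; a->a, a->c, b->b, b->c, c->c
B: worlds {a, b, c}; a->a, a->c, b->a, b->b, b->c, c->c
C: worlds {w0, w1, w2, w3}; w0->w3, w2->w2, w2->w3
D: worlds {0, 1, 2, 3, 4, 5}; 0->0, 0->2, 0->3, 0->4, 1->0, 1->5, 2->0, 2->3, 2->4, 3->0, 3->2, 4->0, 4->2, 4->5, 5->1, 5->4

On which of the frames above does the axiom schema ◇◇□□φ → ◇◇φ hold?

A, B, D

The schema corresponds to a generalized confluence (Geach) condition: ∀x ∀y (xR²y → ∃w (yR²w ∧ xR²w)).
A: ✓.
B: ✓.
C: fails — w2R²w3 but no w with w3R²w and w2R²w.
D: ✓.
Valid on: A, B, D.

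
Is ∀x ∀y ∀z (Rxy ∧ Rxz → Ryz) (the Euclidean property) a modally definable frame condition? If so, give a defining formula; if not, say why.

The condition is the Euclidean property. A defining modal formula is ◇r → □◇r.
Suppose ◇r→□◇r is valid. Take Rxy, Rxz and set V(r)={y}. Then ◇r at x, so □◇r at x, so ◇r at z, so some w with Rzw has r; w=y, i.e. Rzy. By symmetry of the argument, Ryz.

Yes — defined by ◇r → □◇r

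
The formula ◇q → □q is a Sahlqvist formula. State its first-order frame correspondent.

This schema is the CD axiom.
Its frame correspondent is partial functionality — ∀x ∀y ∀z (Rxy ∧ Rxz → y = z).

Partial functionality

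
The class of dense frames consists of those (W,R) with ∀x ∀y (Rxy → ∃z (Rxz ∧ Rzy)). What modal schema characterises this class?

□□ψ → □ψ

A defining formula is □□ψ → □ψ (the C4 axiom).
Suppose □□ψ→□ψ is valid. Take Rxy and set V(ψ)={w : xR²w}. Then □□ψ at x, so □ψ at x, so ψ at y, i.e. ∃z(Rxz∧Rzy).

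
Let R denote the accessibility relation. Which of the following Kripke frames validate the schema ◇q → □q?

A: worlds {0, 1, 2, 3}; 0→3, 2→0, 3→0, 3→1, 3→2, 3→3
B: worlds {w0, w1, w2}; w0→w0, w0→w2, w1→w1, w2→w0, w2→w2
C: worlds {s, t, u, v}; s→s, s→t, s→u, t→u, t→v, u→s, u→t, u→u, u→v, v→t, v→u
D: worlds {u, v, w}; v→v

D

This is the axiom for partial functionality; its first-order frame correspondent is ∀x ∀y ∀z (Rxy ∧ Rxz → y = z).
A: fails — 3 sees both 0 and 1.
B: fails — w0 sees both w0 and w2.
C: fails — s sees both s and t.
D: ✓.
Valid on: D.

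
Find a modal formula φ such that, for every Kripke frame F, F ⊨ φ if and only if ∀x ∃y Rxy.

□s → ◇s

The condition is seriality. The D schema □s → ◇s defines it.
Suppose □s→◇s is valid. At any x set V(s)=W. Then □s at x, so ◇s at x, so x has a successor.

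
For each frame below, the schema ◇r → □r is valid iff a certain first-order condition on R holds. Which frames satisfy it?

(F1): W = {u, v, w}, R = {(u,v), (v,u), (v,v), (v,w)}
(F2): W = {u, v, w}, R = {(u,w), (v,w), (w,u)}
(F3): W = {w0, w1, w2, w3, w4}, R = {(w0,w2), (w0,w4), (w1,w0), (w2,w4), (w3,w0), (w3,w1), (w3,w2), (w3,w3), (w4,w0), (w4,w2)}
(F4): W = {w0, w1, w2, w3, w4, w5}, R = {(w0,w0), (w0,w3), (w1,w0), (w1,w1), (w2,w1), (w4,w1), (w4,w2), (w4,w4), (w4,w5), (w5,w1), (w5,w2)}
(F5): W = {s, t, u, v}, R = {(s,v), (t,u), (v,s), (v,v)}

Frame correspondent (Sahlqvist): ∀x ∀y ∀z (Rxy ∧ Rxz → y = z) — i.e. partial functionality.
(F1): fails — v sees both u and v.
(F2): satisfies the condition.
(F3): fails — w0 sees both w2 and w4.
(F4): fails — w0 sees both w0 and w3.
(F5): fails — v sees both s and v.
Valid on: (F2).

(F2)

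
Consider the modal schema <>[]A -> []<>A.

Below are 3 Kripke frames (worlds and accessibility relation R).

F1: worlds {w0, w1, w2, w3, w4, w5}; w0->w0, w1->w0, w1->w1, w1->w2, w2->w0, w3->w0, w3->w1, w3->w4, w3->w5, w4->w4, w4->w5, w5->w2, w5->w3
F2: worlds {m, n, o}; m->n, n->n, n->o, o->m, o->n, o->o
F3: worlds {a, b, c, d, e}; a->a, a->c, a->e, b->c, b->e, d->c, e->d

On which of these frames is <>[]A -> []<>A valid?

Frame correspondent (Sahlqvist): forall x forall y forall z (Rxy & Rxz -> exists w (Ryw & Rzw)) — i.e. convergence.
F1: fails — Rw3w5 and Rw3w0 but w5 and w0 have no common successor.
F2: condition met.
F3: fails — Rae and Raa but e and a have no common successor.

F2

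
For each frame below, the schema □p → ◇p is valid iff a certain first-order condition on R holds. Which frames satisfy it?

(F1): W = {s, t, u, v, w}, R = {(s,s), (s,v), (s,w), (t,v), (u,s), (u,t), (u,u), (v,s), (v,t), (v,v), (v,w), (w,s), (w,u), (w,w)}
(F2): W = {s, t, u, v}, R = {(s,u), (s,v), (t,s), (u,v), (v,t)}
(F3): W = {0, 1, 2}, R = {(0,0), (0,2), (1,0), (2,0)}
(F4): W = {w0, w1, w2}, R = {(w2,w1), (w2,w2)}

This is the axiom for seriality; its first-order frame correspondent is ∀x ∃y Rxy.
(F1): satisfies the condition.
(F2): satisfies the condition.
(F3): satisfies the condition.
(F4): fails — world w0 has no successor.

(F1), (F2), (F3)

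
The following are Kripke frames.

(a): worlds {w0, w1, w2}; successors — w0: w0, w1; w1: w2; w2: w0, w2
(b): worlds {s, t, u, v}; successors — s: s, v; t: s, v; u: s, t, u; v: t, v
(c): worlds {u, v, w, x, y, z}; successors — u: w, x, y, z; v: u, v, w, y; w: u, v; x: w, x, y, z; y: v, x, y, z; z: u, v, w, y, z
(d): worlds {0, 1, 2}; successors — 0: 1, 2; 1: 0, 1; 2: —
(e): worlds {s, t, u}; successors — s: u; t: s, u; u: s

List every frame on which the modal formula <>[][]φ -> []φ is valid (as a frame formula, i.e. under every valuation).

(c)

This is the axiom for a generalized confluence (Geach) condition; its first-order frame correspondent is forall x forall y forall z ((xRy & xRz) -> exists w (y R^2 w & z = w)).
(a): fails — w0Rw1, w0Rw1 but no w with w1R²w and w1=w.
(b): fails — uRs, uRu but no w with sR²w and u=w.
(c): holds.
(d): fails — 0R2, 0R1 but no w with 2R²w and 1=w.
(e): fails — tRs, tRu but no w with sR²w and u=w.
Valid on: (c).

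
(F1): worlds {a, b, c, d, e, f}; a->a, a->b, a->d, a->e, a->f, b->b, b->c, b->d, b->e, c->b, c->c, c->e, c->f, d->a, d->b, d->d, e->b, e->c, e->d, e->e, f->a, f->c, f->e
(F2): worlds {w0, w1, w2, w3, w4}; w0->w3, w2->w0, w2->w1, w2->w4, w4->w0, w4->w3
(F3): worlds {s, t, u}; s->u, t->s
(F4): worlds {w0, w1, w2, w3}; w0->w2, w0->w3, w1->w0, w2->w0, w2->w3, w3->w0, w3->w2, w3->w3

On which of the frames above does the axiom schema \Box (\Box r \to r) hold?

This is the axiom for shift-reflexivity; its first-order frame correspondent is \forall x \forall y (Rxy \to Ryy).
(F1): fails — Raf but not Rff.
(F2): fails — Rw2w4 but not Rw4w4.
(F3): fails — Rsu but not Ruu.
(F4): fails — Rw1w0 but not Rw0w0.
Valid on no frame.

none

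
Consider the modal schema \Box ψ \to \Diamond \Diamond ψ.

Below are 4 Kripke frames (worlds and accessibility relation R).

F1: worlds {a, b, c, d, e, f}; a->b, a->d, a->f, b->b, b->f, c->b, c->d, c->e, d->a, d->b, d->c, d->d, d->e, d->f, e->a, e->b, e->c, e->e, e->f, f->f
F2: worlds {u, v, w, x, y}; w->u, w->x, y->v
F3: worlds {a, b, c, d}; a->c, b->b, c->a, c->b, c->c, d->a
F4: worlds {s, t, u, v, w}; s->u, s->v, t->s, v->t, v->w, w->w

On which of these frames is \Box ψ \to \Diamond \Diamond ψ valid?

This is the axiom for a generalized confluence (Geach) condition; its first-order frame correspondent is \forall x \exists w (xRw \wedge x R^2 w).
F1: condition met.
F2: fails — at u but no t with uRt and uR²t.
F3: fails — at d but no w with dRw and dR²w.
F4: fails — at s but no w* with sRw* and sR²w*.

F1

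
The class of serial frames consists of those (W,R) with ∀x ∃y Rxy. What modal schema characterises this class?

□p → ◇p

A defining formula is □p → ◇p (the D axiom).
Suppose □p→◇p is valid. At any x set V(p)=W. Then □p at x, so ◇p at x, so x has a successor.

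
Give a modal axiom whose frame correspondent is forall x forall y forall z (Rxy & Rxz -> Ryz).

◇p → □◇p

A defining formula is ◇p → □◇p (the 5 axiom).
Suppose ◇p→□◇p is valid. Take Rxy, Rxz and set V(p)={y}. Then ◇p at x, so □◇p at x, so ◇p at z, so some w with Rzw has p; w=y, i.e. Rzy. By symmetry of the argument, Ryz.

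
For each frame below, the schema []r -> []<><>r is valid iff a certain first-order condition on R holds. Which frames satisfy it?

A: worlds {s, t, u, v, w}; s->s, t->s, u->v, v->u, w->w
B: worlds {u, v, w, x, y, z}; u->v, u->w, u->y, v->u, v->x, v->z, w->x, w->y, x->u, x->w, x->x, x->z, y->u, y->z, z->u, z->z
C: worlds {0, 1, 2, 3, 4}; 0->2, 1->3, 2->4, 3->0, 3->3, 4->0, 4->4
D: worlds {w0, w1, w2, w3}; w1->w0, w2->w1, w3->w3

Frame correspondent (Sahlqvist): forall x forall z (xRz -> exists w (xRw & z R^2 w)) — i.e. a generalized confluence (Geach) condition.
A: holds.
B: holds.
C: fails — 0R2 but no w with 0Rw and 2R²w.
D: fails — w1Rw0 but no w with w1Rw and w0R²w.

A, B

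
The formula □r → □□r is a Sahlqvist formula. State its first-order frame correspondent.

Suppose □r→□□r is valid. Take Rxy, Ryz and set V(r)={w : Rxw}. Then □r at x, so □□r at x, so □r at y, so r at z, i.e. Rxz.

transitivity: ∀x ∀y ∀z (Rxy ∧ Ryz → Rxz)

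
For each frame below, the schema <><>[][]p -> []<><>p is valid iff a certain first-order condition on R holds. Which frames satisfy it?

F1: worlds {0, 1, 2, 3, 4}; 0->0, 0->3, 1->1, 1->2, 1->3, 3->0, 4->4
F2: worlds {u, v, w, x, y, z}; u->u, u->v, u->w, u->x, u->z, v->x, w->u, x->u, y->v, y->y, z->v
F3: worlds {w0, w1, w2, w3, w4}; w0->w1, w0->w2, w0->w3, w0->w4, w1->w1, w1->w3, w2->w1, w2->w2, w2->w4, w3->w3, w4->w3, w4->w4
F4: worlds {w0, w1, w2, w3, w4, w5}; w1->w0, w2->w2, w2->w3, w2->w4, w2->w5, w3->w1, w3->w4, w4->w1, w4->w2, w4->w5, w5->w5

F3

This is the axiom for a generalized confluence (Geach) condition; its first-order frame correspondent is forall x forall y forall z ((x R^2 y & xRz) -> exists w (y R^2 w & z R^2 w)).
F1: fails — 1R²0, 1R2 but no w with 0R²w and 2R²w.
F2: fails — uR²v, uRz but no t with vR²t and zR²t.
F3: ✓.
F4: fails — w2R²w1, w2Rw2 but no w with w1R²w and w2R²w.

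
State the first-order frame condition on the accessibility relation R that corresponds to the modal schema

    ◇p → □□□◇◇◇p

∀x ∀y ∀z ((xRy ∧ xR³z) → ∃w (y = w ∧ zR³w))

This is a Sahlqvist (Geach-type) schema ◇^1□^0p → □^3◇^3p.
Minimal-valuation argument: fix x; take any y with xR^1y and any z with xR^3z. Set V(p) to the set of worlds R-reachable from y in exactly 0 steps. Then □^0p holds at y, so the antecedent holds at x; validity forces ◇^3p at z, giving a w with zR^3w and yR^0w.
First-order correspondent: ∀x ∀y ∀z ((xRy ∧ xR³z) → ∃w (y = w ∧ zR³w)).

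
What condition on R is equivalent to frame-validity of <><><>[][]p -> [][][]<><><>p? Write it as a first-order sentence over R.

forall x forall y forall z ((x R^3 y & x R^3 z) -> exists w (y R^2 w & z R^3 w))

This is a Sahlqvist (Geach-type) schema ◇^3□^2p → □^3◇^3p.
First-order correspondent: forall x forall y forall z ((x R^3 y & x R^3 z) -> exists w (y R^2 w & z R^3 w)).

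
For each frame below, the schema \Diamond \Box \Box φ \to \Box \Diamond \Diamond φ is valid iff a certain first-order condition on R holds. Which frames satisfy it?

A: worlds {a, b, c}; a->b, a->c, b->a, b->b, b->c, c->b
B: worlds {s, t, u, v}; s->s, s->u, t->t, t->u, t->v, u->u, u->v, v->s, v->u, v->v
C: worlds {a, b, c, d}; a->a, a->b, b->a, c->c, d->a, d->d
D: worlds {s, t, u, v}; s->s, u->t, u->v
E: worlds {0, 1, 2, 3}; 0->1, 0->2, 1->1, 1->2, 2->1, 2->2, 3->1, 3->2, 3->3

A, B, C, E

This is the axiom for a generalized confluence (Geach) condition; its first-order frame correspondent is \forall x \forall y \forall z ((xRy \wedge xRz) \to \exists w (y R^2 w \wedge z R^2 w)).
A: ✓.
B: ✓.
C: ✓.
D: fails — uRt, uRt but no w with tR²w and tR²w.
E: ✓.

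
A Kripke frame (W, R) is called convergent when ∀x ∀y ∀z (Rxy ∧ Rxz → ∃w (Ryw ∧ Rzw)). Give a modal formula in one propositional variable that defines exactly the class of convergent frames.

This is convergence; the standard corresponding axiom is .2: ◇□ψ → □◇ψ.

◇□ψ → □◇ψ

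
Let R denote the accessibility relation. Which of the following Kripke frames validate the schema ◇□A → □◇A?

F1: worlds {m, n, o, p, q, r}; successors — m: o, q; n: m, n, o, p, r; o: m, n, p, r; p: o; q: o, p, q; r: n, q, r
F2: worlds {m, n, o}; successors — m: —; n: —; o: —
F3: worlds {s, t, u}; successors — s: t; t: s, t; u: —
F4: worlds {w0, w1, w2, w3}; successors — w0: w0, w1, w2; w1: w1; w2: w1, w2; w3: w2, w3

F2, F3, F4

This is the axiom for convergence; its first-order frame correspondent is ∀x ∀y ∀z (Rxy ∧ Rxz → ∃w (Ryw ∧ Rzw)).
F1: fails — Rnr and Rnp but r and p have no common successor.
F2: holds.
F3: holds.
F4: holds.
Valid on: F2, F3, F4.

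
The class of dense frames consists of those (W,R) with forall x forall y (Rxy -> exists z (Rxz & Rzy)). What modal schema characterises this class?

The condition is density. The C4 schema □□p → □p defines it.
Suppose □□p→□p is valid. Take Rxy and set V(p)={w : xR²w}. Then □□p at x, so □p at x, so p at y, i.e. ∃z(Rxz∧Rzy).

□□p → □p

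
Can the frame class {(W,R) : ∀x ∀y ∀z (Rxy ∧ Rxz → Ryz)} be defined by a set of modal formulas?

Yes, by ◇r → □◇r

This is a Sahlqvist condition; the 5 axiom ◇r → □◇r defines it.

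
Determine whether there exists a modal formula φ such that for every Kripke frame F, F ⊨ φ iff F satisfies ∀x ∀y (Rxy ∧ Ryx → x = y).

Not definable by any modal formula

If a class were modally definable it would be closed under surjective bounded morphisms (Goldblatt–Thomason).
The 6-cycle (worlds w0,w1,w2,w3,w4,w5 with w0→w1→w2→w3→w4→w5→w0) is antisymmetric. Sending even-indexed worlds to s and odd-indexed worlds to t is a surjective bounded morphism onto the two-world frame with s↔t, which is not antisymmetric.
So no modal formula (or set of formulas) defines exactly the antisymmetric frames.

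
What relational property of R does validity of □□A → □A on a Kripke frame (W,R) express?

density: ∀x ∀y (Rxy → ∃z (Rxz ∧ Rzy))

Suppose □□A→□A is valid. Take Rxy and set V(A)={w : xR²w}. Then □□A at x, so □A at x, so A at y, i.e. ∃z(Rxz∧Rzy).
Conversely, on a frame with density the schema holds at every world under every valuation.
So the correspondent is density.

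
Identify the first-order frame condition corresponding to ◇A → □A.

partial functionality: ∀x ∀y ∀z (Rxy ∧ Rxz → y = z)

Suppose ◇A→□A is valid. Take Rxy, Rxz and set V(A)={y}. Then ◇A at x, so □A at x, so A at z, i.e. z=y.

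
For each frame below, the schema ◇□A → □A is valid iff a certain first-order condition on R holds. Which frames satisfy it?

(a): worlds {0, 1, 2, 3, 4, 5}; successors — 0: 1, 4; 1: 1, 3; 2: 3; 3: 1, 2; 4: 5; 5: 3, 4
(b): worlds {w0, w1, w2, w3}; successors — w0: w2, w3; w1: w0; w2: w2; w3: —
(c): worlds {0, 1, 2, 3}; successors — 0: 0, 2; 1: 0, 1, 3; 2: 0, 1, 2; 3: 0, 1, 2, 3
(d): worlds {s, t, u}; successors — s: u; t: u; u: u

(d)

This is the axiom for the Euclidean property; its first-order frame correspondent is ∀x ∀y ∀z (Rxy ∧ Rxz → Ryz).
(a): fails — R01 and R04 but not R14.
(b): fails — Rw0w2 and Rw0w3 but not Rw2w3.
(c): fails — R10 and R11 but not R01.
(d): condition met.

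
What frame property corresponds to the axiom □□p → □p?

Suppose □□p→□p is valid. Take Rxy and set V(p)={w : xR²w}. Then □□p at x, so □p at x, so p at y, i.e. ∃z(Rxz∧Rzy).

Density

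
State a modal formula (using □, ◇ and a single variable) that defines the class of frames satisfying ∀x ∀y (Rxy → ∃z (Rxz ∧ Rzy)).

□□ψ → □ψ

The condition is density. The C4 schema □□ψ → □ψ defines it.
Suppose □□ψ→□ψ is valid. Take Rxy and set V(ψ)={w : xR²w}. Then □□ψ at x, so □ψ at x, so ψ at y, i.e. ∃z(Rxz∧Rzy).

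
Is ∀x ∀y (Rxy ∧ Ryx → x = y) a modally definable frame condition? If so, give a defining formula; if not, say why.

Modal frame validity is preserved under surjective bounded morphisms.
The 4-cycle (worlds 0,1,2,3 with 0→1→2→3→0) is antisymmetric. Sending even-indexed worlds to s and odd-indexed worlds to t is a surjective bounded morphism onto the two-world frame with s↔t, which is not antisymmetric.
So the class is not modally definable.

Not definable by any modal formula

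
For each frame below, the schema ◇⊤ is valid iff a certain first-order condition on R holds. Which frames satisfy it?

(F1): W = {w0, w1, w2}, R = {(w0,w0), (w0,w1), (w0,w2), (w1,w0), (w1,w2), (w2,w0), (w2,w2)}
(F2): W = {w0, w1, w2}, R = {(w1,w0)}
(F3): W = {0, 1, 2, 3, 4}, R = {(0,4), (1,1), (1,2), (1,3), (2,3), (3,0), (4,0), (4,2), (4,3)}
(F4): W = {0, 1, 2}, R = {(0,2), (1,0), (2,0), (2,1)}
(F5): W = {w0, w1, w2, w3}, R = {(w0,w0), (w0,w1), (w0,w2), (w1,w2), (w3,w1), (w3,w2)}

The schema corresponds to seriality: ∀x ∃y Rxy.
(F1): satisfies the condition.
(F2): fails — world w0 has no successor.
(F3): satisfies the condition.
(F4): satisfies the condition.
(F5): fails — world w2 has no successor.
Valid on: (F1), (F3), (F4).

(F1), (F3), (F4)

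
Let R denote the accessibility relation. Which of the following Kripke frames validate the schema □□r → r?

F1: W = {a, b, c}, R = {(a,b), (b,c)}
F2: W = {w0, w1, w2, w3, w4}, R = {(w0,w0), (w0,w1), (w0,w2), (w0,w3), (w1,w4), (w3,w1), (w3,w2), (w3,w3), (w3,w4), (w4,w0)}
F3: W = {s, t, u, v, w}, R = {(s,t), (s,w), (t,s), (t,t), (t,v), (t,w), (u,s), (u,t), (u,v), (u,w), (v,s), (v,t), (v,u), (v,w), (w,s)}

F3

Frame correspondent (Sahlqvist): ∀x ∃w (xR²w ∧ x = w) — i.e. a generalized confluence (Geach) condition.
F1: fails — at a but no w with aR²w and a=w.
F2: fails — at w1 but no w with w1R²w and w1=w.
F3: ✓.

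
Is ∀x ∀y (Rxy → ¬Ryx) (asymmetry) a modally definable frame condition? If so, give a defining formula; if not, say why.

No

Modal frame validity is preserved under surjective bounded morphisms.
The 3-cycle (worlds s,t,u with s→t→u→s) is asymmetric. Mapping every world to a single reflexive point • is a surjective bounded morphism, and the reflexive point is not asymmetric (R•• but asymmetry requires ¬R••).
Hence asymmetry is not modally definable.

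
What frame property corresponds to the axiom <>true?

◇⊤ holds at w iff w has a successor, so frame-validity of ◇⊤ is exactly seriality. Equivalently via □ψ → ◇ψ:
Suppose □ψ→◇ψ is valid. At any x set V(ψ)=W. Then □ψ at x, so ◇ψ at x, so x has a successor.
Conversely, any frame satisfying forall x exists y Rxy validates the schema.
Frame condition: forall x exists y Rxy.

seriality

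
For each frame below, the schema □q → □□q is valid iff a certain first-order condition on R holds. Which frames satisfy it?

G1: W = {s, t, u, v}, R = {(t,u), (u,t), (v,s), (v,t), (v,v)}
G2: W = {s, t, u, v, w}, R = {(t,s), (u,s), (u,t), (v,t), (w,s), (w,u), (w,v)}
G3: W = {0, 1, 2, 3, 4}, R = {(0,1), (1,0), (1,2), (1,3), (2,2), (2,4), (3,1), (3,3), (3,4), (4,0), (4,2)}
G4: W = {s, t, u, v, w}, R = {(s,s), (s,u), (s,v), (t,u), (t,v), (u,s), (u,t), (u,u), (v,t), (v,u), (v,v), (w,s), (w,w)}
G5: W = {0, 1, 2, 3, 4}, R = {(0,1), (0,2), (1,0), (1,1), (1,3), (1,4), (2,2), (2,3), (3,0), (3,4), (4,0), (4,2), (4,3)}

none

The schema corresponds to transitivity: ∀x ∀y ∀z (Rxy ∧ Ryz → Rxz).
G1: fails — Rut and Rtu but not Ruu.
G2: fails — Rwu and Rut but not Rwt.
G3: fails — R10 and R01 but not R11.
G4: fails — Rtv and Rvt but not Rtt.
G5: fails — R10 and R02 but not R12.
Valid on no frame.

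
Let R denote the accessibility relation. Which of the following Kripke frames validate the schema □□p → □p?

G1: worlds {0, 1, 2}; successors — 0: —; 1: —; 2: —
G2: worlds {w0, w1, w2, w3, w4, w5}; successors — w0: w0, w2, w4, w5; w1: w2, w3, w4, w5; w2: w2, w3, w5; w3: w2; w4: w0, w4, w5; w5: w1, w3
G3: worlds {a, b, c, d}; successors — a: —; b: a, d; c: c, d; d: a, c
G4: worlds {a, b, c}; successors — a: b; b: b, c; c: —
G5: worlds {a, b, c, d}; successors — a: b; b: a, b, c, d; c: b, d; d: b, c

G1, G4, G5

This is the axiom for density; its first-order frame correspondent is ∀x ∀y (Rxy → ∃z (Rxz ∧ Rzy)).
G1: satisfies the condition.
G2: fails — Rw5w1 but no z with Rw5z and Rzw1.
G3: fails — Rda but no z with Rdz and Rza.
G4: satisfies the condition.
G5: satisfies the condition.
Valid on: G1, G4, G5.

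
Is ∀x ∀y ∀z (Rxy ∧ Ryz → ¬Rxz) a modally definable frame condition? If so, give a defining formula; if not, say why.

If a class were modally definable it would be closed under surjective bounded morphisms (Goldblatt–Thomason).
The 5-cycle (worlds s,t,u,v,w with s→t→u→v→w→s) is intransitive. Mapping every world to a single reflexive point • is a surjective bounded morphism; the reflexive point is not intransitive (R••∧R•• but R••).
So no modal formula (or set of formulas) defines exactly the intransitive frames.

Not modally definable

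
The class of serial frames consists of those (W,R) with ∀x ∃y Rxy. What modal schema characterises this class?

□p → ◇p

This is seriality; the standard corresponding axiom is D: □p → ◇p.
Suppose □p→◇p is valid. At any x set V(p)=W. Then □p at x, so ◇p at x, so x has a successor.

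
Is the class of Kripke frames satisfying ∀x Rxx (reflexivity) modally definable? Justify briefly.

The condition is reflexivity. A defining modal formula is □r → r.
Suppose □r→r is valid. At any x set V(r)={w : Rxw}. Then □r holds at x, so r holds at x, i.e. Rxx.

Yes, by □r → r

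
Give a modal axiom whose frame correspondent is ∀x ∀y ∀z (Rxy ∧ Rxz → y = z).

◇s → □s

This is partial functionality; the standard corresponding axiom is CD: ◇s → □s.
Suppose ◇s→□s is valid. Take Rxy, Rxz and set V(s)={y}. Then ◇s at x, so □s at x, so s at z, i.e. z=y.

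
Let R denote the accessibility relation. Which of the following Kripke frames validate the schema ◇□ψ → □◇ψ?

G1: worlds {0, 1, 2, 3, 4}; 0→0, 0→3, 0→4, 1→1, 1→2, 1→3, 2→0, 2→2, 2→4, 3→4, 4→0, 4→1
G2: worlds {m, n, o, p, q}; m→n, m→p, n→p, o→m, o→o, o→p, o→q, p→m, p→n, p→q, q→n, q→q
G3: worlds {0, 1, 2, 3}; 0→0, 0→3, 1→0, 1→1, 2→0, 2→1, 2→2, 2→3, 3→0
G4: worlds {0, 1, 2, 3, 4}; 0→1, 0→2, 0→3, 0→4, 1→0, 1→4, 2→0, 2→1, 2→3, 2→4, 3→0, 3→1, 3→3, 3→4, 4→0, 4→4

G3, G4

Frame correspondent (Sahlqvist): ∀x ∀y ∀z (Rxy ∧ Rxz → ∃w (Ryw ∧ Rzw)) — i.e. convergence.
G1: fails — R04 and R03 but 4 and 3 have no common successor.
G2: fails — Rmn and Rmp but n and p have no common successor.
G3: condition met.
G4: condition met.
Valid on: G3, G4.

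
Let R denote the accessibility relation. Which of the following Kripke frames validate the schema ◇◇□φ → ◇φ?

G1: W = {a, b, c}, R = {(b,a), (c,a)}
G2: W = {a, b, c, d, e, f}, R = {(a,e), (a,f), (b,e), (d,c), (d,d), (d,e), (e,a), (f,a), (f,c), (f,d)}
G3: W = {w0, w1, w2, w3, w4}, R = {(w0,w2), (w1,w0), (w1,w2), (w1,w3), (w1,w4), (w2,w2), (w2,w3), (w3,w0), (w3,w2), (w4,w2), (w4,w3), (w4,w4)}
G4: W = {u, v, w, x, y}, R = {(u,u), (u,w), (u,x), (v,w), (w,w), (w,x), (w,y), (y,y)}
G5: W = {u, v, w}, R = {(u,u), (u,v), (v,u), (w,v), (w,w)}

G1, G3

Frame correspondent (Sahlqvist): ∀x ∀y (xR²y → ∃w (yRw ∧ xRw)) — i.e. a generalized confluence (Geach) condition.
G1: ✓.
G2: fails — aR²c but no w with cRw and aRw.
G3: ✓.
G4: fails — uR²x but no t with xRt and uRt.
G5: fails — wR²v but no t with vRt and wRt.
Valid on: G1, G3.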